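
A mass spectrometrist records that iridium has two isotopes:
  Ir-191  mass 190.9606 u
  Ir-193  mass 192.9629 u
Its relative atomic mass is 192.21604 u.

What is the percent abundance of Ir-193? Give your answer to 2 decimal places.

Let x be the fractional abundance of Ir-191; then Ir-193 has abundance 1 − x.
190.9606·x + 192.9629·(1 − x) = 192.21604
(190.9606 − 192.9629)·x = 192.21604 − 192.9629
x = -0.74686 / -2.0023 = 0.37300 → 37.30% Ir-191, 62.70% Ir-193.

62.70%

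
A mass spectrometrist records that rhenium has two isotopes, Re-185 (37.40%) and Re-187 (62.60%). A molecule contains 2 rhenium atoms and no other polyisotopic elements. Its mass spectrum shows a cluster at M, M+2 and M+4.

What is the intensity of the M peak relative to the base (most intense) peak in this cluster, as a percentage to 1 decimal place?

(0.3740 + 0.6260)^2 gives M 0.1399, M+2 0.4682, M+4 0.3919; the largest is M+2.
P(M+2) = C(2,1) × 0.3740^1 × 0.6260^1 = 2 × 0.3740 × 0.6260 = 0.468248 (base)
P(M) = C(2,0) × 0.3740^2 × 0.6260^0 = 1 × 0.139876 × 1.0000 = 0.139876
Relative intensity = 0.139876 / 0.468248 × 100 = 29.9

29.9%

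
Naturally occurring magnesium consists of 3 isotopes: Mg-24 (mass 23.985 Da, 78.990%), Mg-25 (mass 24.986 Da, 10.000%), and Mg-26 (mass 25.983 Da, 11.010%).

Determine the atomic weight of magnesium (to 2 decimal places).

Weight each isotope mass by its fractional abundance: 0.78990 × 23.985 + 0.10000 × 24.986 + 0.11010 × 25.983
= 18.9458 + 2.4986 + 2.8607 = 24.3051 Da

24.31 Da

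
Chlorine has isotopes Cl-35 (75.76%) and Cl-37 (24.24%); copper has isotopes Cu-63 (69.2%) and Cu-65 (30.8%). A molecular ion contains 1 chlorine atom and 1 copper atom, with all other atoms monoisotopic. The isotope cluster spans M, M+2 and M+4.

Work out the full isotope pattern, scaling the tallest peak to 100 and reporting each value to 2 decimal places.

100.00 : 76.50 : 14.24

Chlorine pattern (n=1): 0.7576 : 0.2424
Copper pattern (n=1): 0.6920 : 0.3080
Convolve the two distributions (both contribute in 2-u steps):
  M: 0.7576×0.6920 = 0.524259
  M+2: 0.7576×0.3080 + 0.2424×0.6920 = 0.401082
  M+4: 0.2424×0.3080 = 0.074659
Scale to base peak (0.524259) = 100: 100.00 : 76.50 : 14.24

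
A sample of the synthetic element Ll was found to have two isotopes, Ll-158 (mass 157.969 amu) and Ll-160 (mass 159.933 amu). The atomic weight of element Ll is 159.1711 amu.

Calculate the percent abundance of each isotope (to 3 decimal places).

Let x be the fractional abundance of Ll-158; then Ll-160 has abundance 1 − x.
157.969·x + 159.933·(1 − x) = 159.1711
(157.969 − 159.933)·x = 159.1711 − 159.933
x = -0.7619 / -1.964 = 0.38793 → 38.793% Ll-158, 61.207% Ll-160.

Ll-158: 38.793%, Ll-160: 61.207%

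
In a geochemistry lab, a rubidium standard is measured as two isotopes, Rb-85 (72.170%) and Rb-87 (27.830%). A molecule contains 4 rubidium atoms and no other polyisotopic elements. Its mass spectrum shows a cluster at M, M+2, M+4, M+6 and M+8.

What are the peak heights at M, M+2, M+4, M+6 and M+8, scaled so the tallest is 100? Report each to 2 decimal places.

64.83 : 100.00 : 57.84 : 14.87 : 1.43

The 4 Rb atoms are independent, so intensities follow the terms of (0.72170 + 0.27830)^4.
P(M) = 0.72170^4 = 0.271286
P(M+2) = 4 × 0.72170^3 × 0.27830^1 = 0.418450
P(M+4) = 6 × 0.72170^2 × 0.27830^2 = 0.242042
P(M+6) = 4 × 0.72170^1 × 0.27830^3 = 0.062224
P(M+8) = 0.27830^4 = 0.005999
The M+2 peak is largest (0.418450); scaling to 100 gives 64.83 : 100.00 : 57.84 : 14.87 : 1.43.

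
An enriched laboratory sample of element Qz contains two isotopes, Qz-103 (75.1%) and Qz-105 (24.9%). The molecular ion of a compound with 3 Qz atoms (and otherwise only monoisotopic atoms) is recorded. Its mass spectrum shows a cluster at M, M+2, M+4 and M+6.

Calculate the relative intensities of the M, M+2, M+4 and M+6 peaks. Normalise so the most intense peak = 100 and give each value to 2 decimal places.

The 3 Qz atoms are independent, so intensities follow the terms of (0.751 + 0.249)^3.
P(M) = 0.751^3 = 0.423565
P(M+2) = 3 × 0.751^2 × 0.249^1 = 0.421309
P(M+4) = 3 × 0.751^1 × 0.249^2 = 0.139688
P(M+6) = 0.249^3 = 0.015438
The M peak is largest (0.423565); scaling to 100 gives 100.00 : 99.47 : 32.98 : 3.64.

100.00 : 99.47 : 32.98 : 3.64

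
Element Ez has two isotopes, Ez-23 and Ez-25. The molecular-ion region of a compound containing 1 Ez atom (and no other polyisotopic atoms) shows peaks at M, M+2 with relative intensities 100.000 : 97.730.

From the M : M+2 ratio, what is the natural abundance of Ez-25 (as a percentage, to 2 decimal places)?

Write p for the Ez-23 fraction. I(M+2)/I(M) = [C(1,1)·p^0·(1−p)] / p^1 = 1·(1−p)/p = 97.730/100.000 = 0.9773
(1−p)/p = 0.9773/1 = 0.9773  ⇒  p = 1/(1 + 0.9773) = 0.5057
Ez-23: 50.57%, Ez-25: 49.43%.

49.43%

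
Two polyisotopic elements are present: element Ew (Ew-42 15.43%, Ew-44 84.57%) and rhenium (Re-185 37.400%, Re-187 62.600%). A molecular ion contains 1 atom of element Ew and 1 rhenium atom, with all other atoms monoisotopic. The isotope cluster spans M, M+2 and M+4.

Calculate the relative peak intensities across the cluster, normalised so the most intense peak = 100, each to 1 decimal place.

Element Ew pattern (n=1): 0.1543 : 0.8457
Rhenium pattern (n=1): 0.3740 : 0.6260
Convolve the two distributions (both contribute in 2-u steps):
  M: 0.1543×0.3740 = 0.057708
  M+2: 0.1543×0.6260 + 0.8457×0.3740 = 0.412884
  M+4: 0.8457×0.6260 = 0.529408
Scale to base peak (0.529408) = 100: 10.9 : 78.0 : 100.0

10.9 : 78.0 : 100.0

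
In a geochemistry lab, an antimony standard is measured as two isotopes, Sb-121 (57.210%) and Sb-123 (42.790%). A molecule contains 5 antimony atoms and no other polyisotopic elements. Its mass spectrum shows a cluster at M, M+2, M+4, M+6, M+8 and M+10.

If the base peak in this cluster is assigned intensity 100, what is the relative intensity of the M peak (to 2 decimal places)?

(0.57210 + 0.42790)^5 gives M 0.0613, M+2 0.2292, M+4 0.3428, M+6 0.2564, M+8 0.0959, M+10 0.0143; the largest is M+4.
P(M+4) = C(5,2) × 0.57210^3 × 0.42790^2 = 10 × 0.18724742 × 0.18309841 = 0.342847 (base)
P(M) = C(5,0) × 0.57210^5 × 0.42790^0 = 1 × 0.06128578 × 1.0000 = 0.061286
Relative intensity = 0.061286 / 0.342847 × 100 = 17.88

17.88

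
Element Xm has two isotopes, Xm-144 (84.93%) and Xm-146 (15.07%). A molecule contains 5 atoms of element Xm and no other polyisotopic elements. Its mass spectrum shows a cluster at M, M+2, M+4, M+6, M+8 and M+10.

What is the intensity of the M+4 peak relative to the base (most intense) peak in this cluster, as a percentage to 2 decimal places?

Binomial terms of (0.8493 + 0.1507)^5: M 0.4419, M+2 0.3920, M+4 0.1391, M+6 0.0247, M+8 0.0022, M+10 0.0001 → M is the base peak.
P(M) = C(5,0) × 0.8493^5 × 0.1507^0 = 1 × 0.4418813 × 1.0000 = 0.441881 (base)
P(M+4) = C(5,2) × 0.8493^3 × 0.1507^2 = 10 × 0.612609 × 0.02271049 = 0.139127
Relative intensity = 0.139127 / 0.441881 × 100 = 31.49

31.49%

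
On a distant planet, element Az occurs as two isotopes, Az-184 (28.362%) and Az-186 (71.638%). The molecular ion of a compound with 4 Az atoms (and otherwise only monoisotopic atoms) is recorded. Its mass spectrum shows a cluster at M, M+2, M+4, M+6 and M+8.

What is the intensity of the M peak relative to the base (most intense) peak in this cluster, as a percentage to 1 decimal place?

Term probabilities: M 0.0065, M+2 0.0654, M+4 0.2477, M+6 0.4171, M+8 0.2634. Base peak = M+6.
P(M+6) = C(4,3) × 0.28362^1 × 0.71638^3 = 4 × 0.28362 × 0.36764643 = 0.417088 (base)
P(M) = C(4,0) × 0.28362^4 × 0.71638^0 = 1 × 0.00647064 × 1.0000 = 0.006471
Relative intensity = 0.006471 / 0.417088 × 100 = 1.6

1.6%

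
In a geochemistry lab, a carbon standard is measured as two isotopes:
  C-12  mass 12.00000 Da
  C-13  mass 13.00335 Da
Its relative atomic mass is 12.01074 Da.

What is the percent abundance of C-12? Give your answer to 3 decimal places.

98.930%

Let x be the fractional abundance of C-12; then C-13 has abundance 1 − x.
12.00000·x + 13.00335·(1 − x) = 12.01074
(12.00000 − 13.00335)·x = 12.01074 − 13.00335
x = -0.99261 / -1.00335 = 0.98930 → 98.930% C-12, 1.070% C-13.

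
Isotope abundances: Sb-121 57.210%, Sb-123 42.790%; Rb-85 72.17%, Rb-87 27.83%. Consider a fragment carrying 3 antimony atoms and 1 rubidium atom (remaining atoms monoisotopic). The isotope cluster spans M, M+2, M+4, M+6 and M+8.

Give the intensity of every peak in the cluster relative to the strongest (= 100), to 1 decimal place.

Antimony pattern (n=3): 0.18724742 : 0.42015297 : 0.3142518 : 0.07834781
Rubidium pattern (n=1): 0.7217 : 0.2783
Convolve the two distributions (both contribute in 2-u steps):
  M: 0.18724742×0.7217 = 0.135136
  M+2: 0.18724742×0.2783 + 0.42015297×0.7217 = 0.355335
  M+4: 0.42015297×0.2783 + 0.3142518×0.7217 = 0.343724
  M+6: 0.3142518×0.2783 + 0.07834781×0.7217 = 0.144000
  M+8: 0.07834781×0.2783 = 0.021804
Scale to base peak (0.355335) = 100: 38.0 : 100.0 : 96.7 : 40.5 : 6.1

38.0 : 100.0 : 96.7 : 40.5 : 6.1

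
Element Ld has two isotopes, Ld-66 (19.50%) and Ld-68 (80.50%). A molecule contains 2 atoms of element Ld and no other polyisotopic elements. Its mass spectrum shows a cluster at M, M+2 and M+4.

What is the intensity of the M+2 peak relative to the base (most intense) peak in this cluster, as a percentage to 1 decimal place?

48.4%

Binomial terms of (0.1950 + 0.8050)^2: M 0.0380, M+2 0.3140, M+4 0.6480 → M+4 is the base peak.
P(M+4) = C(2,2) × 0.1950^0 × 0.8050^2 = 1 × 1.0000 × 0.648025 = 0.648025 (base)
P(M+2) = C(2,1) × 0.1950^1 × 0.8050^1 = 2 × 0.1950 × 0.8050 = 0.313950
Relative intensity = 0.313950 / 0.648025 × 100 = 48.4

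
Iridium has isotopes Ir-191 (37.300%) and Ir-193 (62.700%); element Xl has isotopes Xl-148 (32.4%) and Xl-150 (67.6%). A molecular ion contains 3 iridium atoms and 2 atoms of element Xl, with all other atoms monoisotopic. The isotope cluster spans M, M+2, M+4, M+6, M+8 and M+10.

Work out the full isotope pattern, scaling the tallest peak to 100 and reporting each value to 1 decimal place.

Iridium pattern (n=3): 0.05189512 : 0.26170165 : 0.43991135 : 0.24649188
Element Xl pattern (n=2): 0.104976 : 0.438048 : 0.456976
Convolve the two distributions (both contribute in 2-u steps):
  M: 0.05189512×0.104976 = 0.005448
  M+2: 0.05189512×0.438048 + 0.26170165×0.104976 = 0.050205
  M+4: 0.05189512×0.456976 + 0.26170165×0.438048 + 0.43991135×0.104976 = 0.184533
  M+6: 0.26170165×0.456976 + 0.43991135×0.438048 + 0.24649188×0.104976 = 0.338169
  M+8: 0.43991135×0.456976 + 0.24649188×0.438048 = 0.309004
  M+10: 0.24649188×0.456976 = 0.112641
Scale to base peak (0.338169) = 100: 1.6 : 14.8 : 54.6 : 100.0 : 91.4 : 33.3

1.6 : 14.8 : 54.6 : 100.0 : 91.4 : 33.3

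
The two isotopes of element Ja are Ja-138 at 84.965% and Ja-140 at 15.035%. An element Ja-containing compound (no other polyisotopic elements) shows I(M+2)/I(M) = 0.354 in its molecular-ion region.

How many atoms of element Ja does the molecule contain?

For n independent Ja atoms, I(M+2)/I(M) = n · (abundance Ja-140) / (abundance Ja-138) = n · 0.15035/0.84965.
n = 0.354 × 0.84965/0.15035 = 2.00 ≈ 2

2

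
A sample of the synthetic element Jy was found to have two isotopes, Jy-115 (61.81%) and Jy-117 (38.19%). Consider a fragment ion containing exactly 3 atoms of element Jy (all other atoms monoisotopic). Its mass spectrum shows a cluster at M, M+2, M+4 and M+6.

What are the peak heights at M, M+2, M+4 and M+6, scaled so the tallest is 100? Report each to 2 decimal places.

53.95 : 100.00 : 61.79 : 12.73

The 3 Jy atoms are independent, so intensities follow the terms of (0.6181 + 0.3819)^3.
P(M) = 0.6181^3 = 0.236144
P(M+2) = 3 × 0.6181^2 × 0.3819^1 = 0.437712
P(M+4) = 3 × 0.6181^1 × 0.3819^2 = 0.270445
P(M+6) = 0.3819^3 = 0.055699
The M+2 peak is largest (0.437712); scaling to 100 gives 53.95 : 100.00 : 61.79 : 12.73.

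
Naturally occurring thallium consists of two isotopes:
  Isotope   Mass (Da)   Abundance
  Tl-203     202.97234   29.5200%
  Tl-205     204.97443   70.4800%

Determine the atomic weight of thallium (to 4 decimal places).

Weight each isotope mass by its fractional abundance: 0.295200 × 202.97234 + 0.704800 × 204.97443
= 59.917435 + 144.465978 = 204.383413 Da

204.3834 Da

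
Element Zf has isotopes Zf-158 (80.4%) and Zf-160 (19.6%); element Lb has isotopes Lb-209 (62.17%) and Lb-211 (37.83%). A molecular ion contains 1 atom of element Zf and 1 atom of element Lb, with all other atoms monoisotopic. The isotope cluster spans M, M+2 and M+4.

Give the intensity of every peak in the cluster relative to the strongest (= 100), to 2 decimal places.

100.00 : 85.23 : 14.83

Element Zf pattern (n=1): 0.8040 : 0.1960
Element Lb pattern (n=1): 0.6217 : 0.3783
Convolve the two distributions (both contribute in 2-u steps):
  M: 0.8040×0.6217 = 0.499847
  M+2: 0.8040×0.3783 + 0.1960×0.6217 = 0.426006
  M+4: 0.1960×0.3783 = 0.074147
Scale to base peak (0.499847) = 100: 100.00 : 85.23 : 14.83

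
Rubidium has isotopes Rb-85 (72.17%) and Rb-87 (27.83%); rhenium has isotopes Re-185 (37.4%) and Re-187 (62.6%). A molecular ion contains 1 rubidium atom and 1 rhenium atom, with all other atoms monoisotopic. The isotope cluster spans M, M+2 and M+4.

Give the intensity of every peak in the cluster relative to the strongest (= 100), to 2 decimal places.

Rubidium pattern (n=1): 0.7217 : 0.2783
Rhenium pattern (n=1): 0.3740 : 0.6260
Convolve the two distributions (both contribute in 2-u steps):
  M: 0.7217×0.3740 = 0.269916
  M+2: 0.7217×0.6260 + 0.2783×0.3740 = 0.555868
  M+4: 0.2783×0.6260 = 0.174216
Scale to base peak (0.555868) = 100: 48.56 : 100.00 : 31.34

48.56 : 100.00 : 31.34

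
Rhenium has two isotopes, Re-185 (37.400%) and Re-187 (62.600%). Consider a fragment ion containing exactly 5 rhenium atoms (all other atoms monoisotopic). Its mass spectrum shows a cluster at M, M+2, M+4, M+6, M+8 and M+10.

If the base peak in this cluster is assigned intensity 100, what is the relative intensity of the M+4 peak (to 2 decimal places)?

59.74

Binomial terms of (0.37400 + 0.62600)^5: M 0.0073, M+2 0.0612, M+4 0.2050, M+6 0.3431, M+8 0.2872, M+10 0.0961 → M+6 is the base peak.
P(M+6) = C(5,3) × 0.37400^2 × 0.62600^3 = 10 × 0.139876 × 0.24531438 = 0.343136 (base)
P(M+4) = C(5,2) × 0.37400^3 × 0.62600^2 = 10 × 0.05231362 × 0.391876 = 0.205005
Relative intensity = 0.205005 / 0.343136 × 100 = 59.74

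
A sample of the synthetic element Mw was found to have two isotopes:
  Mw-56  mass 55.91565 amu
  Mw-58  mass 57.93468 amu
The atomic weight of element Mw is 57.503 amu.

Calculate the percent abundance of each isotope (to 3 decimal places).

Writing the weighted mean with unknown fraction x of Mw-56:
55.91565·x + 57.93468·(1 − x) = 57.503
(55.91565 − 57.93468)·x = 57.503 − 57.93468
x = -0.43168 / -2.01903 = 0.21381 → 21.381% Mw-56, 78.619% Mw-58.

Mw-56: 21.381%, Mw-58: 78.619%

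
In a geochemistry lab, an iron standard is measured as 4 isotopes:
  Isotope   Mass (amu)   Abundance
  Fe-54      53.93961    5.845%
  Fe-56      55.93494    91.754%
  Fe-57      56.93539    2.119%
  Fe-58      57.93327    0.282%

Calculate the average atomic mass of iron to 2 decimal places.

55.85 amu

Average mass = Σ (abundance × isotope mass) = 0.05845 × 53.93961 + 0.91754 × 55.93494 + 0.02119 × 56.93539 + 0.00282 × 57.93327
= 3.152770 + 51.322545 + 1.206461 + 0.163372 = 55.845148 amu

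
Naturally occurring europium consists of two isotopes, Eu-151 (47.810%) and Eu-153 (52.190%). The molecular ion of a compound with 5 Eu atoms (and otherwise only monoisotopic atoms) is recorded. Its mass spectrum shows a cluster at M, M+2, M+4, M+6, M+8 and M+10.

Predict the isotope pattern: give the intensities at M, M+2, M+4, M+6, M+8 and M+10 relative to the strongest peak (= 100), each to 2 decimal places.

Each Eu atom is independently Eu-151 (p = 0.47810) or Eu-153 (q = 0.52190); the cluster is the binomial expansion (p + q)^5.
P(M) = 0.47810^5 = 0.024980
P(M+2) = 5 × 0.47810^4 × 0.52190^1 = 0.136343
P(M+4) = 10 × 0.47810^3 × 0.52190^2 = 0.297667
P(M+6) = 10 × 0.47810^2 × 0.52190^3 = 0.324937
P(M+8) = 5 × 0.47810^1 × 0.52190^4 = 0.177353
P(M+10) = 0.52190^5 = 0.038720
The M+6 peak is largest (0.324937); scaling to 100 gives 7.69 : 41.96 : 91.61 : 100.00 : 54.58 : 11.92.

7.69 : 41.96 : 91.61 : 100.00 : 54.58 : 11.92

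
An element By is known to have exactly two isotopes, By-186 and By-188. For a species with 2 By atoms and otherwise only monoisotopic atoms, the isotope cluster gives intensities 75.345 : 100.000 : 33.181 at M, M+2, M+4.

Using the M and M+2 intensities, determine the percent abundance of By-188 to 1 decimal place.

39.9%

If p is the fraction of By that is By-186, then I(M+2)/I(M) = [C(2,1)·p^1·(1−p)] / p^2 = 2·(1−p)/p = 100.000/75.345 = 1.3272
(1−p)/p = 1.3272/2 = 0.6636  ⇒  p = 1/(1 + 0.6636) = 0.6011
By-186: 60.1%, By-188: 39.9%.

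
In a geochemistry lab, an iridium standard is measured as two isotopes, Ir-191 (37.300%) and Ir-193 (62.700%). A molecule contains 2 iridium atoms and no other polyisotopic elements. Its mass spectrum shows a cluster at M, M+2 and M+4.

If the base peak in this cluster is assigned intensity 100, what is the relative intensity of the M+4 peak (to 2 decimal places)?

84.05

(0.37300 + 0.62700)^2 gives M 0.1391, M+2 0.4677, M+4 0.3931; the largest is M+2.
P(M+2) = C(2,1) × 0.37300^1 × 0.62700^1 = 2 × 0.3730 × 0.6270 = 0.467742 (base)
P(M+4) = C(2,2) × 0.37300^0 × 0.62700^2 = 1 × 1.0000 × 0.393129 = 0.393129
Relative intensity = 0.393129 / 0.467742 × 100 = 84.05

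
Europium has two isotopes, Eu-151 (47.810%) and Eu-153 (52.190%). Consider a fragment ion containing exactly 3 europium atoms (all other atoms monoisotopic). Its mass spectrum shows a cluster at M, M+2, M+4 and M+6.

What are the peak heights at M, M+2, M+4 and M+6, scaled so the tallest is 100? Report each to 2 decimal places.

Each Eu atom is independently Eu-151 (p = 0.47810) or Eu-153 (q = 0.52190); the cluster is the binomial expansion (p + q)^3.
P(M) = 0.47810^3 = 0.109284
P(M+2) = 3 × 0.47810^2 × 0.52190^1 = 0.357887
P(M+4) = 3 × 0.47810^1 × 0.52190^2 = 0.390674
P(M+6) = 0.52190^3 = 0.142155
The M+4 peak is largest (0.390674); scaling to 100 gives 27.97 : 91.61 : 100.00 : 36.39.

27.97 : 91.61 : 100.00 : 36.39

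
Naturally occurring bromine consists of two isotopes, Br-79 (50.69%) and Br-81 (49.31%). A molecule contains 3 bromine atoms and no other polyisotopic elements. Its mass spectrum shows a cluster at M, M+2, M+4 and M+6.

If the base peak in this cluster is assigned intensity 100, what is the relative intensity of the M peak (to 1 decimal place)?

Term probabilities: M 0.1302, M+2 0.3801, M+4 0.3698, M+6 0.1199. Base peak = M+2.
P(M+2) = C(3,1) × 0.5069^2 × 0.4931^1 = 3 × 0.25694761 × 0.4931 = 0.380103 (base)
P(M) = C(3,0) × 0.5069^3 × 0.4931^0 = 1 × 0.13024674 × 1.0000 = 0.130247
Relative intensity = 0.130247 / 0.380103 × 100 = 34.3

34.3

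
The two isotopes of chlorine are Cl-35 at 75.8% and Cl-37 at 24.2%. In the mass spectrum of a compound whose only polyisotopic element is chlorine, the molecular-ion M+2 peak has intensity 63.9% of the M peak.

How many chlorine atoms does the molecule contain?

2

For n independent Cl atoms, I(M+2)/I(M) = n · (abundance Cl-37) / (abundance Cl-35) = n · 0.242/0.758.
n = 0.639 × 0.758/0.242 = 2.00 ≈ 2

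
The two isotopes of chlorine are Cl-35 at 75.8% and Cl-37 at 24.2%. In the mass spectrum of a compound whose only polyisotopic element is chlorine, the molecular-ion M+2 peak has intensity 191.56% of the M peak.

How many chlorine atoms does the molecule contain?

The M+2/M ratio from n Cl atoms is n · q/p = n · 0.242/0.758.
n = 1.9156 × 0.758/0.242 = 6.00 ≈ 6

6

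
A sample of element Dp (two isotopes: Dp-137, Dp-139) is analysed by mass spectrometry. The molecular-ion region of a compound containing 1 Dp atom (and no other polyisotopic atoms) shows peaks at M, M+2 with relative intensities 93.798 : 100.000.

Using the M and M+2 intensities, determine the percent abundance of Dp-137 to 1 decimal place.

48.4%

Let p = fractional abundance of Dp-137. I(M+2)/I(M) = [C(1,1)·p^0·(1−p)] / p^1 = 1·(1−p)/p = 100.000/93.798 = 1.0661
(1−p)/p = 1.0661/1 = 1.0661  ⇒  p = 1/(1 + 1.0661) = 0.4840
Dp-137: 48.4%, Dp-139: 51.6%.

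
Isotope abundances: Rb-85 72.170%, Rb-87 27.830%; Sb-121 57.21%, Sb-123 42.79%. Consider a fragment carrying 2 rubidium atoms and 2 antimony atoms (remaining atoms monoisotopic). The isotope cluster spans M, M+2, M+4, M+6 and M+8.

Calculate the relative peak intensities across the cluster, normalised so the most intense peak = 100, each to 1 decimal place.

Rubidium pattern (n=2): 0.52085089 : 0.40169822 : 0.07745089
Antimony pattern (n=2): 0.32729841 : 0.48960318 : 0.18309841
Convolve the two distributions (both contribute in 2-u steps):
  M: 0.52085089×0.32729841 = 0.170474
  M+2: 0.52085089×0.48960318 + 0.40169822×0.32729841 = 0.386485
  M+4: 0.52085089×0.18309841 + 0.40169822×0.48960318 + 0.07745089×0.32729841 = 0.317389
  M+6: 0.40169822×0.18309841 + 0.07745089×0.48960318 = 0.111471
  M+8: 0.07745089×0.18309841 = 0.014181
Scale to base peak (0.386485) = 100: 44.1 : 100.0 : 82.1 : 28.8 : 3.7

44.1 : 100.0 : 82.1 : 28.8 : 3.7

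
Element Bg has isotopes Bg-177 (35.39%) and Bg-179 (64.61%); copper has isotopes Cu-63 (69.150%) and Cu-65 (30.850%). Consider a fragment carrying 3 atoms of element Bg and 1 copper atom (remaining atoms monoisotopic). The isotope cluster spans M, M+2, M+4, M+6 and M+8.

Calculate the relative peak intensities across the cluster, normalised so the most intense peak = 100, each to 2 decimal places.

Element Bg pattern (n=3): 0.04432428 : 0.24276279 : 0.44320158 : 0.26971135
Copper pattern (n=1): 0.6915 : 0.3085
Convolve the two distributions (both contribute in 2-u steps):
  M: 0.04432428×0.6915 = 0.030650
  M+2: 0.04432428×0.3085 + 0.24276279×0.6915 = 0.181545
  M+4: 0.24276279×0.3085 + 0.44320158×0.6915 = 0.381366
  M+6: 0.44320158×0.3085 + 0.26971135×0.6915 = 0.323233
  M+8: 0.26971135×0.3085 = 0.083206
Scale to base peak (0.381366) = 100: 8.04 : 47.60 : 100.00 : 84.76 : 21.82

8.04 : 47.60 : 100.00 : 84.76 : 21.82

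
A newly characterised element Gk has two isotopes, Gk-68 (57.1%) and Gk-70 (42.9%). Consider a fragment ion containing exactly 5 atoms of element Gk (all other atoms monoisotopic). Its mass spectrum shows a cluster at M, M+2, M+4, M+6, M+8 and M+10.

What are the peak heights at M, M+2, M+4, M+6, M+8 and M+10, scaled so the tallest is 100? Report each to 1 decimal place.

Each Gk atom is independently Gk-68 (p = 0.571) or Gk-70 (q = 0.429); the cluster is the binomial expansion (p + q)^5.
P(M) = 0.571^5 = 0.060699
P(M+2) = 5 × 0.571^4 × 0.429^1 = 0.228019
P(M+4) = 10 × 0.571^3 × 0.429^2 = 0.342628
P(M+6) = 10 × 0.571^2 × 0.429^3 = 0.257421
P(M+8) = 5 × 0.571^1 × 0.429^4 = 0.096702
P(M+10) = 0.429^5 = 0.014531
The M+4 peak is largest (0.342628); scaling to 100 gives 17.7 : 66.6 : 100.0 : 75.1 : 28.2 : 4.2.

17.7 : 66.6 : 100.0 : 75.1 : 28.2 : 4.2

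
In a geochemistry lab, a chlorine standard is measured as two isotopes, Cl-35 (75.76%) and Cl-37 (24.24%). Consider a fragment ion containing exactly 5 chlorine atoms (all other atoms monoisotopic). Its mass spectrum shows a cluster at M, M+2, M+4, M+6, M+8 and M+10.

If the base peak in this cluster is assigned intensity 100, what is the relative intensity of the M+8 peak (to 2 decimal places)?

3.28

Term probabilities: M 0.2496, M+2 0.3993, M+4 0.2555, M+6 0.0817, M+8 0.0131, M+10 0.0008. Base peak = M+2.
P(M+2) = C(5,1) × 0.7576^4 × 0.2424^1 = 5 × 0.32942751 × 0.2424 = 0.399266 (base)
P(M+8) = C(5,4) × 0.7576^1 × 0.2424^4 = 5 × 0.7576 × 0.00345247 = 0.013078
Relative intensity = 0.013078 / 0.399266 × 100 = 3.28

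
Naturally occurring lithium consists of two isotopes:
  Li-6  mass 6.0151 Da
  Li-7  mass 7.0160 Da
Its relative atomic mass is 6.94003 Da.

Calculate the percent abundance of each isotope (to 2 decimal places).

Writing the weighted mean with unknown fraction x of Li-6:
6.0151·x + 7.0160·(1 − x) = 6.94003
(6.0151 − 7.0160)·x = 6.94003 − 7.0160
x = -0.07597 / -1.0009 = 0.07590 → 7.59% Li-6, 92.41% Li-7.

Li-6: 7.59%, Li-7: 92.41%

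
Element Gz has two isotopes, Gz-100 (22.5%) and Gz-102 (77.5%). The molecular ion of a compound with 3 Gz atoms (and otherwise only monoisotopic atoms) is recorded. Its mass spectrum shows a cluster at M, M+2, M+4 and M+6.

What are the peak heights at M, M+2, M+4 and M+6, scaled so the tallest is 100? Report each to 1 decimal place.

Each Gz atom is independently Gz-100 (p = 0.225) or Gz-102 (q = 0.775); the cluster is the binomial expansion (p + q)^3.
P(M) = 0.225^3 = 0.011391
P(M+2) = 3 × 0.225^2 × 0.775^1 = 0.117703
P(M+4) = 3 × 0.225^1 × 0.775^2 = 0.405422
P(M+6) = 0.775^3 = 0.465484
The M+6 peak is largest (0.465484); scaling to 100 gives 2.4 : 25.3 : 87.1 : 100.0.

2.4 : 25.3 : 87.1 : 100.0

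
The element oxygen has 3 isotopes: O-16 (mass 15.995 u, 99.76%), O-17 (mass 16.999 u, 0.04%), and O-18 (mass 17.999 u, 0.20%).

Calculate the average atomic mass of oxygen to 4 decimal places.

The abundance-weighted mean is 0.9976 × 15.995 + 0.0004 × 16.999 + 0.0020 × 17.999
= 15.95661 + 0.00680 + 0.03600 = 15.99941 u

15.9994 u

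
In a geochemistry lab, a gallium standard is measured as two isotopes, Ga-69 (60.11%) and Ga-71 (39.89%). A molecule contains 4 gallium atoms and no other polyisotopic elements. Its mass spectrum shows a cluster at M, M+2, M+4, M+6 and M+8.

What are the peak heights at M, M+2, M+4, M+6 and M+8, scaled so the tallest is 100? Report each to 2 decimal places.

Expanding (0.6011 + 0.3989)^4:
P(M) = 0.6011^4 = 0.130553
P(M+2) = 4 × 0.6011^3 × 0.3989^1 = 0.346549
P(M+4) = 6 × 0.6011^2 × 0.3989^2 = 0.344963
P(M+6) = 4 × 0.6011^1 × 0.3989^3 = 0.152616
P(M+8) = 0.3989^4 = 0.025320
The M+2 peak is largest (0.346549); scaling to 100 gives 37.67 : 100.00 : 99.54 : 44.04 : 7.31.

37.67 : 100.00 : 99.54 : 44.04 : 7.31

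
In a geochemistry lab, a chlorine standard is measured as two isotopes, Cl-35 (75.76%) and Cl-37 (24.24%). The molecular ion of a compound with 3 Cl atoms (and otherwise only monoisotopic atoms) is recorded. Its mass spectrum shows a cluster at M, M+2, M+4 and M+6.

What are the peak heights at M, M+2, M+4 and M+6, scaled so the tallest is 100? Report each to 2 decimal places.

The 3 Cl atoms are independent, so intensities follow the terms of (0.7576 + 0.2424)^3.
P(M) = 0.7576^3 = 0.434830
P(M+2) = 3 × 0.7576^2 × 0.2424^1 = 0.417382
P(M+4) = 3 × 0.7576^1 × 0.2424^2 = 0.133545
P(M+6) = 0.2424^3 = 0.014243
The M peak is largest (0.434830); scaling to 100 gives 100.00 : 95.99 : 30.71 : 3.28.

100.00 : 95.99 : 30.71 : 3.28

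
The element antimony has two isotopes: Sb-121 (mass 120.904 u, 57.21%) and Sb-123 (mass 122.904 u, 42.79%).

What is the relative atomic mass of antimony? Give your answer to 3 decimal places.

The abundance-weighted mean is 0.5721 × 120.904 + 0.4279 × 122.904
= 69.1692 + 52.5906 = 121.7598 u

121.760 u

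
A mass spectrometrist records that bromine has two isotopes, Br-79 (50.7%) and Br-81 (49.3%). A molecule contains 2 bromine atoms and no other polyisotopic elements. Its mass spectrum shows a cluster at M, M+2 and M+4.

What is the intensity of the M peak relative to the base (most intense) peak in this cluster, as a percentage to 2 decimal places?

Term probabilities: M 0.2570, M+2 0.4999, M+4 0.2430. Base peak = M+2.
P(M+2) = C(2,1) × 0.507^1 × 0.493^1 = 2 × 0.5070 × 0.4930 = 0.499902 (base)
P(M) = C(2,0) × 0.507^2 × 0.493^0 = 1 × 0.257049 × 1.0000 = 0.257049
Relative intensity = 0.257049 / 0.499902 × 100 = 51.42

51.42%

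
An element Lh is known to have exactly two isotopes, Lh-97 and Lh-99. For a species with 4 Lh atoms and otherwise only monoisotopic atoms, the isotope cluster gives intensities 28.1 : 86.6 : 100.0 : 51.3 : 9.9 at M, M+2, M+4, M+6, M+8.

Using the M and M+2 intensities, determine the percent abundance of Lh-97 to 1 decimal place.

56.5%

If p is the fraction of Lh that is Lh-97, then I(M+2)/I(M) = [C(4,1)·p^3·(1−p)] / p^4 = 4·(1−p)/p = 86.6/28.1 = 3.0819
(1−p)/p = 3.0819/4 = 0.7705  ⇒  p = 1/(1 + 0.7705) = 0.5648
Lh-97: 56.5%, Lh-99: 43.5%.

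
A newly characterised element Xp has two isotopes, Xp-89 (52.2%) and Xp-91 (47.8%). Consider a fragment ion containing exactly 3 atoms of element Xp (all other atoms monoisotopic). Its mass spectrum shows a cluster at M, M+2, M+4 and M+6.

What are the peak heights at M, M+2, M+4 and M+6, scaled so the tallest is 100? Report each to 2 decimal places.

36.40 : 100.00 : 91.57 : 27.95

Expanding (0.522 + 0.478)^3:
P(M) = 0.522^3 = 0.142237
P(M+2) = 3 × 0.522^2 × 0.478^1 = 0.390742
P(M+4) = 3 × 0.522^1 × 0.478^2 = 0.357806
P(M+6) = 0.478^3 = 0.109215
The M+2 peak is largest (0.390742); scaling to 100 gives 36.40 : 100.00 : 91.57 : 27.95.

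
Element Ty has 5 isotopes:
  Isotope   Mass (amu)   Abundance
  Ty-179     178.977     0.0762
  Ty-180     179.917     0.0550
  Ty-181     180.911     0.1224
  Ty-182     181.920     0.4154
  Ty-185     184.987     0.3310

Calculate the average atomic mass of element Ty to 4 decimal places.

Ar = Σ fᵢ·mᵢ = 0.0762 × 178.977 + 0.0550 × 179.917 + 0.1224 × 180.911 + 0.4154 × 181.920 + 0.3310 × 184.987
= 13.63805 + 9.89544 + 22.14351 + 75.56957 + 61.23070 = 182.47727 amu

182.4773 amu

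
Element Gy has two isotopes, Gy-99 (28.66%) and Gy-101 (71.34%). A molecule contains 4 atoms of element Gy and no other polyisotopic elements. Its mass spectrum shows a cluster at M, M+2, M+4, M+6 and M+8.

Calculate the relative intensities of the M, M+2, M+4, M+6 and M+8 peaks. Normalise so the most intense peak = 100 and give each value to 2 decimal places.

Each Gy atom is independently Gy-99 (p = 0.2866) or Gy-101 (q = 0.7134); the cluster is the binomial expansion (p + q)^4.
P(M) = 0.2866^4 = 0.006747
P(M+2) = 4 × 0.2866^3 × 0.7134^1 = 0.067177
P(M+4) = 6 × 0.2866^2 × 0.7134^2 = 0.250824
P(M+6) = 4 × 0.2866^1 × 0.7134^3 = 0.416232
P(M+8) = 0.7134^4 = 0.259019
The M+6 peak is largest (0.416232); scaling to 100 gives 1.62 : 16.14 : 60.26 : 100.00 : 62.23.

1.62 : 16.14 : 60.26 : 100.00 : 62.23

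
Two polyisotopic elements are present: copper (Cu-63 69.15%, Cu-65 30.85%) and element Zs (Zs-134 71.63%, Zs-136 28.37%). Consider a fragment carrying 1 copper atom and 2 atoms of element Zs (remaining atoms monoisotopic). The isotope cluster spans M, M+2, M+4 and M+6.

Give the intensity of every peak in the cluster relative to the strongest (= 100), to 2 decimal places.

80.76 : 100.00 : 41.21 : 5.65

Copper pattern (n=1): 0.6915 : 0.3085
Element Zs pattern (n=2): 0.51308569 : 0.40642862 : 0.08048569
Convolve the two distributions (both contribute in 2-u steps):
  M: 0.6915×0.51308569 = 0.354799
  M+2: 0.6915×0.40642862 + 0.3085×0.51308569 = 0.439332
  M+4: 0.6915×0.08048569 + 0.3085×0.40642862 = 0.181039
  M+6: 0.3085×0.08048569 = 0.024830
Scale to base peak (0.439332) = 100: 80.76 : 100.00 : 41.21 : 5.65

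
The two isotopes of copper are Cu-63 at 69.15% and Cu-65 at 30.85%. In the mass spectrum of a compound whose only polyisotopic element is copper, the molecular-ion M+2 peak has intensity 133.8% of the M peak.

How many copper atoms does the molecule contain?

The M+2/M ratio from n Cu atoms is n · q/p = n · 0.3085/0.6915.
n = 1.338 × 0.6915/0.3085 = 3.00 ≈ 3

3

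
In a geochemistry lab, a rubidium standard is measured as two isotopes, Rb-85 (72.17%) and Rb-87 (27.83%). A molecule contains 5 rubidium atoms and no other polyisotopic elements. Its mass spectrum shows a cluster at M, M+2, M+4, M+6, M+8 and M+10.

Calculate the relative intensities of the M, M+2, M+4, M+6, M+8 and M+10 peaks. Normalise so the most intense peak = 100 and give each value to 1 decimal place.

51.9 : 100.0 : 77.1 : 29.7 : 5.7 : 0.4

The 5 Rb atoms are independent, so intensities follow the terms of (0.7217 + 0.2783)^5.
P(M) = 0.7217^5 = 0.195787
P(M+2) = 5 × 0.7217^4 × 0.2783^1 = 0.377494
P(M+4) = 10 × 0.7217^3 × 0.2783^2 = 0.291136
P(M+6) = 10 × 0.7217^2 × 0.2783^3 = 0.112267
P(M+8) = 5 × 0.7217^1 × 0.2783^4 = 0.021646
P(M+10) = 0.2783^5 = 0.001669
The M+2 peak is largest (0.377494); scaling to 100 gives 51.9 : 100.0 : 77.1 : 29.7 : 5.7 : 0.4.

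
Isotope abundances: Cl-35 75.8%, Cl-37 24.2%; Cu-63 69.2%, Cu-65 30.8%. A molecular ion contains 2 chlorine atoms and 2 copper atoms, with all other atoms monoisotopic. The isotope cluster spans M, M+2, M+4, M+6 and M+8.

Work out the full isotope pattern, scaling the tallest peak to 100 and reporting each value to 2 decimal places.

65.42 : 100.00 : 56.81 : 14.21 : 1.32

Chlorine pattern (n=2): 0.574564 : 0.366872 : 0.058564
Copper pattern (n=2): 0.478864 : 0.426272 : 0.094864
Convolve the two distributions (both contribute in 2-u steps):
  M: 0.574564×0.478864 = 0.275138
  M+2: 0.574564×0.426272 + 0.366872×0.478864 = 0.420602
  M+4: 0.574564×0.094864 + 0.366872×0.426272 + 0.058564×0.478864 = 0.238937
  M+6: 0.366872×0.094864 + 0.058564×0.426272 = 0.059767
  M+8: 0.058564×0.094864 = 0.005556
Scale to base peak (0.420602) = 100: 65.42 : 100.00 : 56.81 : 14.21 : 1.32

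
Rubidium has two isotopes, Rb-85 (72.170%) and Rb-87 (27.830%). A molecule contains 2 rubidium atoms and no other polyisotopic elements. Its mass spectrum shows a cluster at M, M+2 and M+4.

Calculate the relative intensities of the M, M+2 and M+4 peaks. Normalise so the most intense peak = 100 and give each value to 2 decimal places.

100.00 : 77.12 : 14.87

Each Rb atom is independently Rb-85 (p = 0.72170) or Rb-87 (q = 0.27830); the cluster is the binomial expansion (p + q)^2.
P(M) = 0.72170^2 = 0.520851
P(M+2) = 2 × 0.72170^1 × 0.27830^1 = 0.401698
P(M+4) = 0.27830^2 = 0.077451
The M peak is largest (0.520851); scaling to 100 gives 100.00 : 77.12 : 14.87.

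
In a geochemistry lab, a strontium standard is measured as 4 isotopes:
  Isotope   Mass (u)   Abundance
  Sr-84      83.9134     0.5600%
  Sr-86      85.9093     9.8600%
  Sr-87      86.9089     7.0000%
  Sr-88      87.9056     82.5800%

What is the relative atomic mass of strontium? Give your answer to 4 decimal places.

87.6166 u

The abundance-weighted mean is 0.005600 × 83.9134 + 0.098600 × 85.9093 + 0.070000 × 86.9089 + 0.825800 × 87.9056
= 0.46992 + 8.47066 + 6.08362 + 72.59244 = 87.61664 u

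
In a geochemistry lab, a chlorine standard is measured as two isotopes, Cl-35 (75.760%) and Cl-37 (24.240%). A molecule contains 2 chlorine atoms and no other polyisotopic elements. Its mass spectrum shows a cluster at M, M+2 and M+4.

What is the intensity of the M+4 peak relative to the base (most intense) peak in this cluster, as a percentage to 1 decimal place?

10.2%

Term probabilities: M 0.5740, M+2 0.3673, M+4 0.0588. Base peak = M.
P(M) = C(2,0) × 0.75760^2 × 0.24240^0 = 1 × 0.57395776 × 1.0000 = 0.573958 (base)
P(M+4) = C(2,2) × 0.75760^0 × 0.24240^2 = 1 × 1.0000 × 0.05875776 = 0.058758
Relative intensity = 0.058758 / 0.573958 × 100 = 10.2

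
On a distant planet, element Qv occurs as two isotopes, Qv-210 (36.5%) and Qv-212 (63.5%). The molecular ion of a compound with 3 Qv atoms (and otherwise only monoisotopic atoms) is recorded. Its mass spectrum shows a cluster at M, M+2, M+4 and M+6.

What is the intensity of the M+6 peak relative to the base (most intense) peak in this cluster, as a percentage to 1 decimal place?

Binomial terms of (0.365 + 0.635)^3: M 0.0486, M+2 0.2538, M+4 0.4415, M+6 0.2560 → M+4 is the base peak.
P(M+4) = C(3,2) × 0.365^1 × 0.635^2 = 3 × 0.3650 × 0.403225 = 0.441531 (base)
P(M+6) = C(3,3) × 0.365^0 × 0.635^3 = 1 × 1.0000 × 0.25604788 = 0.256048
Relative intensity = 0.256048 / 0.441531 × 100 = 58.0

58.0%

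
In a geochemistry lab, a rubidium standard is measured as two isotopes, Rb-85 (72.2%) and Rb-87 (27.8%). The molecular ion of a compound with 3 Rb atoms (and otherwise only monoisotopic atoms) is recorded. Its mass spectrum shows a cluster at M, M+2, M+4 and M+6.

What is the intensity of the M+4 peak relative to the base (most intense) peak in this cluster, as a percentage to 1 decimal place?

(0.722 + 0.278)^3 gives M 0.3764, M+2 0.4348, M+4 0.1674, M+6 0.0215; the largest is M+2.
P(M+2) = C(3,1) × 0.722^2 × 0.278^1 = 3 × 0.521284 × 0.2780 = 0.434751 (base)
P(M+4) = C(3,2) × 0.722^1 × 0.278^2 = 3 × 0.7220 × 0.077284 = 0.167397
Relative intensity = 0.167397 / 0.434751 × 100 = 38.5

38.5%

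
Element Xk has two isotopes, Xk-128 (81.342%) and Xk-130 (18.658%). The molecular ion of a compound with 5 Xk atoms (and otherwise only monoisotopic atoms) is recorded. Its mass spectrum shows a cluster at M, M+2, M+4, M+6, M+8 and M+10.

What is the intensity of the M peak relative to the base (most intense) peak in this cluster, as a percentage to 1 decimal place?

Binomial terms of (0.81342 + 0.18658)^5: M 0.3561, M+2 0.4084, M+4 0.1874, M+6 0.0430, M+8 0.0049, M+10 0.0002 → M+2 is the base peak.
P(M+2) = C(5,1) × 0.81342^4 × 0.18658^1 = 5 × 0.4377835 × 0.18658 = 0.408408 (base)
P(M) = C(5,0) × 0.81342^5 × 0.18658^0 = 1 × 0.35610185 × 1.0000 = 0.356102
Relative intensity = 0.356102 / 0.408408 × 100 = 87.2

87.2%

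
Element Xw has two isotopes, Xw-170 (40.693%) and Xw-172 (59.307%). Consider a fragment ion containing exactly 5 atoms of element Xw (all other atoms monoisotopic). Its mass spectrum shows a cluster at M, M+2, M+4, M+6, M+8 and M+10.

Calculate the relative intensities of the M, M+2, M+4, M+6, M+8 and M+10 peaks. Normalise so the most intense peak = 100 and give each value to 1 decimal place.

3.2 : 23.5 : 68.6 : 100.0 : 72.9 : 21.2

Expanding (0.40693 + 0.59307)^5:
P(M) = 0.40693^5 = 0.011158
P(M+2) = 5 × 0.40693^4 × 0.59307^1 = 0.081312
P(M+4) = 10 × 0.40693^3 × 0.59307^2 = 0.237012
P(M+6) = 10 × 0.40693^2 × 0.59307^3 = 0.345428
P(M+8) = 5 × 0.40693^1 × 0.59307^4 = 0.251718
P(M+10) = 0.59307^5 = 0.073372
The M+6 peak is largest (0.345428); scaling to 100 gives 3.2 : 23.5 : 68.6 : 100.0 : 72.9 : 21.2.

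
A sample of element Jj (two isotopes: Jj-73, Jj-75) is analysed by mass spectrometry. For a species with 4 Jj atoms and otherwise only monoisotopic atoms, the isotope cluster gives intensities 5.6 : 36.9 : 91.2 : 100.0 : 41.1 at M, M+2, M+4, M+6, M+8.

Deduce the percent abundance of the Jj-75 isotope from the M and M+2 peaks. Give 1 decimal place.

Write p for the Jj-73 fraction. I(M+2)/I(M) = [C(4,1)·p^3·(1−p)] / p^4 = 4·(1−p)/p = 36.9/5.6 = 6.5893
(1−p)/p = 6.5893/4 = 1.6473  ⇒  p = 1/(1 + 1.6473) = 0.3777
Jj-73: 37.8%, Jj-75: 62.2%.

62.2%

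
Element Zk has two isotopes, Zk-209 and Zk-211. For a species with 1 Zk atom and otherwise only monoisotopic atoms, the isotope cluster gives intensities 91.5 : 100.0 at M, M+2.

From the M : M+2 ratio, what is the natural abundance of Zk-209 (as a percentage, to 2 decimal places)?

47.78%

Write p for the Zk-209 fraction. I(M+2)/I(M) = [C(1,1)·p^0·(1−p)] / p^1 = 1·(1−p)/p = 100.0/91.5 = 1.0929
(1−p)/p = 1.0929/1 = 1.0929  ⇒  p = 1/(1 + 1.0929) = 0.4778
Zk-209: 47.78%, Zk-211: 52.22%.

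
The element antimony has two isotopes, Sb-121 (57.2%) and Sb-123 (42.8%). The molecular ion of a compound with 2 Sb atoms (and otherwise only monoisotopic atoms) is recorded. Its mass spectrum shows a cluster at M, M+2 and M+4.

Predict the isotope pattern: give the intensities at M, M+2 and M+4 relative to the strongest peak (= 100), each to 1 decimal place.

66.8 : 100.0 : 37.4

Expanding (0.572 + 0.428)^2:
P(M) = 0.572^2 = 0.327184
P(M+2) = 2 × 0.572^1 × 0.428^1 = 0.489632
P(M+4) = 0.428^2 = 0.183184
The M+2 peak is largest (0.489632); scaling to 100 gives 66.8 : 100.0 : 37.4.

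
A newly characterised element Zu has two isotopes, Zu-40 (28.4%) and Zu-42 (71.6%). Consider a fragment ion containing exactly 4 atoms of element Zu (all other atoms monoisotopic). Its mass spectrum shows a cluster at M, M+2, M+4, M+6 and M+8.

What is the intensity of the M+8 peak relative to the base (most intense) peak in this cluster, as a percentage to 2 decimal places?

Term probabilities: M 0.0065, M+2 0.0656, M+4 0.2481, M+6 0.4170, M+8 0.2628. Base peak = M+6.
P(M+6) = C(4,3) × 0.284^1 × 0.716^3 = 4 × 0.2840 × 0.3670617 = 0.416982 (base)
P(M+8) = C(4,4) × 0.284^0 × 0.716^4 = 1 × 1.0000 × 0.26281617 = 0.262816
Relative intensity = 0.262816 / 0.416982 × 100 = 63.03

63.03%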